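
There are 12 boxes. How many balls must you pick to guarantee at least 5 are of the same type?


Pigeonhole: to guarantee k in one of n categories, need (k-1)×n + 1.
k = 5, n = 12
Minimum = (5-1) × 12 + 1 = 4 × 12 + 1

49


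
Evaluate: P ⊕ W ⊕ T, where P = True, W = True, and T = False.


P = True, W = True, T = False
Step 1: P ⊕ W = True XOR True = False
Step 2: False ⊕ T = False XOR False = False
XOR is true when an odd number of operands are true.

False


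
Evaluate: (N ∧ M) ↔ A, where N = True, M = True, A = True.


N = True, M = True, A = True
Step 1: N ∧ M = True AND True = True
Step 2: (True) ↔ A: true when both sides have same truth value.
Result: True ↔ True = True

True


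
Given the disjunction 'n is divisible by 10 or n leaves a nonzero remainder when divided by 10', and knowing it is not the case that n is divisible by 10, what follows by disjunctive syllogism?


Disjunctive syllogism: P ∨ Q, ¬P ⊢ Q
Disjunction: n is divisible by 10 ∨ n leaves a nonzero remainder when divided by 10
We know it is not the case that n is divisible by 10.
By disjunctive syllogism, the other disjunct must be true.

n leaves a nonzero remainder when divided by 10


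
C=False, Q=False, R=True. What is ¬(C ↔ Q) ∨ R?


C = False, Q = False, R = True
Expression: ¬(C ↔ Q) ∨ R
Step 1: C ↔ Q = (False iff False) = True
Step 2: ¬(C ↔ Q) = NOT True = False
Step 3: (False) ∨ R = False OR True = True

True


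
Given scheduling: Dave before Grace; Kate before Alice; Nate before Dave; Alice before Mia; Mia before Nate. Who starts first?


Constraints: Dave before Grace; Kate before Alice; Nate before Dave; Alice before Mia; Mia before Nate
The first task can have nothing scheduled before it, so it must never appear on the right of a 'before'.
Tasks appearing after some 'before': Grace, Alice, Dave, Mia, Nate.
The only task not in that list is Kate → it is first.

Kate


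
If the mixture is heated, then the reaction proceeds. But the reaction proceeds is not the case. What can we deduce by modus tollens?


Modus tollens: P → Q, ¬Q ⊢ ¬P
P: the mixture is heated
Q: the reaction proceeds
We have P → Q and Q is false.
By modus tollens, P must be false.

It is not the case that the mixture is heated


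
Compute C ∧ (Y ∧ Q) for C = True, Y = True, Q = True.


C = True, Y = True, Q = True
Step 1: Y ∧ Q = True AND True = True
Step 2: C ∧ True = True AND True = True
AND is true only when ALL operands are true.

True


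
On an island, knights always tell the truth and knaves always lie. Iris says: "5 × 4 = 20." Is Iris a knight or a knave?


Statement: "5 × 4 = 20."
Actual: 5 × 4 = 20
Claimed: 20
Statement is TRUE → Iris tells the truth → Knight

Knight


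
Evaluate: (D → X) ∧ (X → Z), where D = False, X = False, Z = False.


D = False, X = False, Z = False
Step 1: D → X is false only when D=True and X=False. Result: True
Step 2: X → Z is false only when X=True and Z=False. Result: True
Step 3: True ∧ True = True

True


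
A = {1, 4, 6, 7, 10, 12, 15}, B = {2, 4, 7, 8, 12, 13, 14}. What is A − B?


A = {1, 4, 6, 7, 10, 12, 15}
B = {2, 4, 7, 8, 12, 13, 14}
Operation: difference A − B
In A but not B: 1, 6, 10, 15

{1, 6, 10, 15}


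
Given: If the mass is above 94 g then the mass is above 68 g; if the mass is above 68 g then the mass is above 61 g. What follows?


Hypothetical syllogism: P → Q, Q → R ⊢ P → R
Premise 1: the mass is above 94 g → the mass is above 68 g
Premise 2: the mass is above 68 g → the mass is above 61 g
Chain the implications: the middle term (the mass is above 68 g) links the two.
Conclusion: If the mass is above 94 g, then the mass is above 61 g.

If the mass is above 94 g, then the mass is above 61 g.


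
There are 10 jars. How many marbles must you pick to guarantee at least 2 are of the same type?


Pigeonhole: to guarantee k in one of n categories, need (k-1)×n + 1.
k = 2, n = 10
Minimum = (2-1) × 10 + 1 = 1 × 10 + 1

11


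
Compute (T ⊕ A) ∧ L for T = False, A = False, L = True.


T = False, A = False, L = True
Step 1: T ⊕ A = False XOR False = False
Step 2: False ∧ L = False AND True = False
XOR true when exactly one of T,A is true; then AND with L.

False


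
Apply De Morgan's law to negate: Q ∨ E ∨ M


De Morgan's law: ¬(P ∨ Q ∨ R) ≡ ¬P ∧ ¬Q ∧ ¬R
¬(Q ∨ E ∨ M) = ¬Q ∧ ¬E ∧ ¬M

¬Q ∧ ¬E ∧ ¬M


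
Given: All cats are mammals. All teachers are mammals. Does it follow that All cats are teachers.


Premise 1: All cats are mammals.
Premise 2: All teachers are mammals.
Conclusion: All cats are teachers.
Fallacy: undistributed middle. mammals is predicate in both.
Counterexample: cats and teachers could be disjoint subsets of mammals.

Invalid


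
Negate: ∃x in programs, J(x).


Original: ∃x J(x)
Rule: ¬∀→∃, ¬∃→∀, negate predicate.
Negation: ∀x ¬J(x)

∀x ¬J(x)


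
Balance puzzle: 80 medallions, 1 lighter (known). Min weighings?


Each weighing has 3 outcomes (left heavy / balance / right heavy), so k weighings distinguish at most 3^k cases; splitting into three near-equal groups achieves this.
Need 3^k ≥ 80: 3^3 = 27 < 80 ≤ 3^4 = 81
k = ⌈log₃(80)⌉ = 4

4


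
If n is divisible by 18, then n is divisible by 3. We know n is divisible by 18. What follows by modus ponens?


Modus ponens: P → Q, P ⊢ Q
P: n is divisible by 18
Q: n is divisible by 3
We have P → Q and P is true.
By modus ponens, Q must be true.

n is divisible by 3


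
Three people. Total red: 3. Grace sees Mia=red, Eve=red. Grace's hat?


Total red = 3, seen red = 2
Own red = 3 - 2 = 1
Grace's hat is red.

red


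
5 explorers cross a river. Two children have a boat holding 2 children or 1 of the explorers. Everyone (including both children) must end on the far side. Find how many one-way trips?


Per crossing of one of the explorers: children→, one←, one of the explorers→, one← = 4 trips
5 × 4 = 20, + 1 final children→ = 21
Minimum trips = 21

21


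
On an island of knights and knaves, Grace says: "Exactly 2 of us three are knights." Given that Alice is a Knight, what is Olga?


Grace claims exactly 2 knights among Grace, Alice, Olga.
Given: Alice is a Knight.

Case 1: Grace is a Knight (tells truth)
  Then exactly 2 of the three are knights.
  Counting Grace, Alice: 2 knight(s) so far. Need 0 more → Olga = Knave.
Case 2: Grace is a Knave (lies)
  Then the count is NOT 2.
  If Olga = Knight, count = 2 = 2 → claim would be true, contradicts lie.
  If Olga = Knave, count = 1 ≠ 2 → lie confirmed ✓

Olga is a Knave.

Knave


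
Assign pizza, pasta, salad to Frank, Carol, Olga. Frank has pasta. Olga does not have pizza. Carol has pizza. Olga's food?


From clues:
  Frank → pasta
  Carol → pizza
By elimination, Olga gets the remaining.

salad


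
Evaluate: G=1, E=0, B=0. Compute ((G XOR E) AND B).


G XOR E = 1^0 = 1
1 AND 0 = 0

0


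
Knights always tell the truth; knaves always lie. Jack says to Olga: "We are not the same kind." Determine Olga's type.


Jack says: "We are not the same kind."
Case 1: Jack is a Knight (truth-teller)
  Statement is true → they ARE different → Olga is a Knave
Case 2: Jack is a Knave (liar)
  Statement is false → they are NOT different → Olga is a Knave
In both cases, Olga is a Knave.

Knave


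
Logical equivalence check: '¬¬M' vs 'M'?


Expression 1: ¬¬M
Expression 2: M
Truth table (M | Expr1 Expr2):
  T |   T     T
  F |   F     F
All 2 rows agree, so the expressions are logically equivalent.

Yes


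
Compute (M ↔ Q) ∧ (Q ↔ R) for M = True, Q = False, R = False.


M = True, Q = False, R = False
Step 1: M ↔ Q is true when M and Q have the same value. Result: False
Step 2: Q ↔ R is true when Q and R have the same value. Result: True
Step 3: False ∧ True = False

False


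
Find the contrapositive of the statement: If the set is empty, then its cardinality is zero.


Original: If the set is empty, then its cardinality is zero
Contrapositive: If ¬Q, then ¬P
Negate Q: not (its cardinality is zero)
Negate P: not (the set is empty)

If not (its cardinality is zero), then not (the set is empty).


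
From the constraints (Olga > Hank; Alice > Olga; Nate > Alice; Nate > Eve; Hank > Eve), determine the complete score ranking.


Constraints: Olga > Hank; Alice > Olga; Nate > Alice; Nate > Eve; Hank > Eve
Method: at each step, the next-highest is the one remaining person who never appears on the smaller side of a constraint between remaining people.
  Step 1: remaining {Eve, Nate, Olga, Alice, Hank}; on the smaller side: {Eve, Olga, Alice, Hank} → Nate is next (Nate > Alice; Nate > Eve).
  Step 2: remaining {Eve, Olga, Alice, Hank}; on the smaller side: {Eve, Olga, Hank} → Alice is next (Alice > Olga).
  Step 3: remaining {Eve, Olga, Hank}; on the smaller side: {Eve, Hank} → Olga is next (Olga > Hank).
  Step 4: remaining {Eve, Hank}; on the smaller side: {Eve} → Hank is next (Hank > Eve).
  Step 5: only Eve remains → lowest.
Final ranking (highest to lowest):

Nate > Alice > Olga > Hank > Eve


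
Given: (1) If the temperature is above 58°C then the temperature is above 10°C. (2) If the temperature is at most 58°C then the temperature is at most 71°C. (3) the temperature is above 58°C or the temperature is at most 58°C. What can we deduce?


Constructive dilemma: (P → Q) ∧ (R → S), P ∨ R ⊢ Q ∨ S
Premise 1: the temperature is above 58°C → the temperature is above 10°C
Premise 2: the temperature is at most 58°C → the temperature is at most 71°C
Premise 3: the temperature is above 58°C ∨ the temperature is at most 58°C
Case 1: Assuming the temperature is above 58°C, then by Premise 1, the temperature is above 10°C.
Case 2: Assuming the temperature is at most 58°C, then by Premise 2, the temperature is at most 71°C.
Since one of the temperature is above 58°C or the temperature is at most 58°C must hold, we get the temperature is above 10°C or the temperature is at most 71°C.

The temperature is above 10°C or the temperature is at most 71°C.


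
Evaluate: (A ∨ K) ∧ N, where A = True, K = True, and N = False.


A = True, K = True, N = False
Step 1: A ∨ K = True OR True = True
Step 2: True ∧ N = True AND False = False
OR is true when at least one operand is true; AND requires both.

False


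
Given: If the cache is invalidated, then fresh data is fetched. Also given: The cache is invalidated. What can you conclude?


Modus ponens: P → Q, P ⊢ Q
P: the cache is invalidated
Q: fresh data is fetched
We have P → Q and P is true.
By modus ponens, Q must be true.

Fresh data is fetched


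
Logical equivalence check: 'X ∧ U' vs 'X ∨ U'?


Expression 1: X ∧ U
Expression 2: X ∨ U
Truth table (X U | Expr1 Expr2):
  T T |   T     T
  T F |   F     T   ← differ
  F T |   F     T   ← differ
  F F |   F     F
Counterexample: X=T, U=F gives Expr1 = F but Expr2 = T, so the expressions are NOT logically equivalent.

No


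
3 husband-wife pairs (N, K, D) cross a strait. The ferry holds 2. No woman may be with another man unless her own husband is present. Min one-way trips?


Label couples N, K, D (H = husband, W = wife).
Counting alone: 6 people, the ferry carries 2 and someone must bring it back, so each round trip nets at most +1 on the far side until the last crossing → at least 9 trips. The jealousy constraint makes 9 impossible; the shortest valid schedule has 11:
1. WN+WK →  (far: WN,WK; near: HN,HK,HD,WD)
2. WN ←       (far: WK; near: HN,HK,HD,WN,WD)
3. WN+WD →  (far: WN,WK,WD; near: HN,HK,HD)
4. WN ←       (far: WK,WD; near: HN,HK,HD,WN)
5. HK+HD →  (far: HK,WK,HD,WD; near: HN,WN)
6. HK+WK ←  (far: HD,WD; near: HN,WN,HK,WK)
7. HN+HK →  (far: HN,HK,HD,WD; near: WN,WK)
8. WD ←       (far: HN,HK,HD; near: WN,WK,WD)
9. WN+WK →  (far: HN,WN,HK,WK,HD; near: WD)
10. HD ←      (far: HN,WN,HK,WK; near: HD,WD)
11. HD+WD → (far: all six; near: empty)
In every state each wife is either with her husband or with no other man.
Minimum trips = 11

11


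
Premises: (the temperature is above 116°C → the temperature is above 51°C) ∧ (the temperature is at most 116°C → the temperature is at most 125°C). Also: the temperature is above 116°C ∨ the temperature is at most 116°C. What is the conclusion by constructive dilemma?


Constructive dilemma: (P → Q) ∧ (R → S), P ∨ R ⊢ Q ∨ S
Premise 1: the temperature is above 116°C → the temperature is above 51°C
Premise 2: the temperature is at most 116°C → the temperature is at most 125°C
Premise 3: the temperature is above 116°C ∨ the temperature is at most 116°C
Case 1: Assuming the temperature is above 116°C, then by Premise 1, the temperature is above 51°C.
Case 2: Assuming the temperature is at most 116°C, then by Premise 2, the temperature is at most 125°C.
Since one of the temperature is above 116°C or the temperature is at most 116°C must hold, we get the temperature is above 51°C or the temperature is at most 125°C.

The temperature is above 51°C or the temperature is at most 125°C.


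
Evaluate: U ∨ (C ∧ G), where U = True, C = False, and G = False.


U = True, C = False, G = False
Step 1: C ∧ G = False AND False = False
Step 2: U ∨ False = True OR False = True
AND evaluated first (higher precedence); then OR applied.

True


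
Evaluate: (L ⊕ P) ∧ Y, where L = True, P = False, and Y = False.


L = True, P = False, Y = False
Step 1: L ⊕ P = True XOR False = True
Step 2: True ∧ Y = True AND False = False
XOR true when exactly one of L,P is true; then AND with Y.

False


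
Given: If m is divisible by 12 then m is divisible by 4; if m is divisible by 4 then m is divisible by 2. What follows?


Hypothetical syllogism: P → Q, Q → R ⊢ P → R
Premise 1: m is divisible by 12 → m is divisible by 4
Premise 2: m is divisible by 4 → m is divisible by 2
Chain the implications: the middle term (m is divisible by 4) links the two.
Conclusion: If m is divisible by 12, then m is divisible by 2.

If m is divisible by 12, then m is divisible by 2.


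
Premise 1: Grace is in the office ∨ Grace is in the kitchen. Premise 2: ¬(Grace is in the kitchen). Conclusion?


Disjunctive syllogism: P ∨ Q, ¬P ⊢ Q
Disjunction: Grace is in the office ∨ Grace is in the kitchen
We know it is not the case that Grace is in the kitchen.
By disjunctive syllogism, the other disjunct must be true.

Grace is in the office


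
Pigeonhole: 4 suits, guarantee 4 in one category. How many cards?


Pigeonhole: to guarantee k in one of n categories, need (k-1)×n + 1.
k = 4, n = 4
Minimum = (4-1) × 4 + 1 = 3 × 4 + 1

13


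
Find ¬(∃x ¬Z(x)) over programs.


Original: ∃x ¬Z(x)
Rule: ¬∀→∃, ¬∃→∀, negate predicate.
Negation: ∀x Z(x)

∀x Z(x)


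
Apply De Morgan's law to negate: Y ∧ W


De Morgan's law: ¬(P ∧ Q) ≡ ¬P ∨ ¬Q
¬(Y ∧ W) = ¬Y ∨ ¬W

¬Y ∨ ¬W


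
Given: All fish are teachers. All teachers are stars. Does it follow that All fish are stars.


Premise 1: All fish are teachers.
Premise 2: All teachers are stars.
Conclusion: All fish are stars.
Barbara syllogism (AAA-1): All A are B, All B are C → All A are C.
Middle term (teachers) distributed in premise 2.

Valid


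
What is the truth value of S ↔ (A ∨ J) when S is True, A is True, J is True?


S = True, A = True, J = True
Step 1: A ∨ J = True OR True = True
Step 2: S ↔ (True): true when both sides have same truth value.
Result: True ↔ True = True

True


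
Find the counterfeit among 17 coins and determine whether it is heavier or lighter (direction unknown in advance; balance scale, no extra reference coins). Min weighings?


Let n = 17. 34 possibilities (n coins × lighter/heavier); each weighing has 3 outcomes.
Bound for k weighings: say the first weighing puts j coins on each pan. If it tips, the 2j weighed coins remain suspects (each with a known direction) and k-1 weighings give 3^(k-1) outcomes; 3^(k-1) is odd, so 2j ≤ 3^(k-1) - 1. If it balances, the n - 2j unweighed coins remain with direction unknown: 2(n - 2j) ≤ 3^(k-1) - 1 by the same parity argument. Adding, n ≤ (3^(k-1) - 1) + (3^(k-1) - 1)/2 = (3^k - 3)/2, and the classical three-group strategy achieves this (3 coins in 2 weighings, 12 in 3, 39 in 4, 120 in 5).
So we need the smallest k with (3^k - 3)/2 ≥ 17.
k = 3: (3^3 - 3)/2 = 12 < 17 ✗
k = 4: (3^4 - 3)/2 = 39 ≥ 17 ✓

4


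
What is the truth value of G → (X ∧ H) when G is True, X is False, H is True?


G = True, X = False, H = True
Step 1: X ∧ H = False AND True = False
Step 2: G → (False): false only when G=True and consequent=False.
Result: False

False


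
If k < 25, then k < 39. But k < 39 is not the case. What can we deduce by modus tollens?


Modus tollens: P → Q, ¬Q ⊢ ¬P
P: k < 25
Q: k < 39
We have P → Q and Q is false.
By modus tollens, P must be false.

It is not the case that k < 25


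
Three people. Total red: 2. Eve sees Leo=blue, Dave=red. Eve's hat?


Total red = 2, seen red = 1
Own red = 2 - 1 = 1
Eve's hat is red.

red


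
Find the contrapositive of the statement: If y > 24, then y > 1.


Original: If y > 24, then y > 1
Contrapositive: If ¬Q, then ¬P
Negate Q: not (y > 1)
Negate P: not (y > 24)

If not (y > 1), then not (y > 24).


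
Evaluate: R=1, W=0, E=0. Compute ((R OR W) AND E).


R OR W = 1|0 = 1
1 AND 0 = 0

0


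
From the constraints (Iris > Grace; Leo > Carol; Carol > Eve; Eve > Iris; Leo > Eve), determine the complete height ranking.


Constraints: Iris > Grace; Leo > Carol; Carol > Eve; Eve > Iris; Leo > Eve
Method: at each step, the next-highest is the one remaining person who never appears on the smaller side of a constraint between remaining people.
  Step 1: remaining {Grace, Leo, Eve, Carol, Iris}; on the smaller side: {Grace, Eve, Carol, Iris} → Leo is next (Leo > Carol; Leo > Eve).
  Step 2: remaining {Grace, Eve, Carol, Iris}; on the smaller side: {Grace, Eve, Iris} → Carol is next (Carol > Eve).
  Step 3: remaining {Grace, Eve, Iris}; on the smaller side: {Grace, Iris} → Eve is next (Eve > Iris).
  Step 4: remaining {Grace, Iris}; on the smaller side: {Grace} → Iris is next (Iris > Grace).
  Step 5: only Grace remains → lowest.
Final ranking (highest to lowest):

Leo > Carol > Eve > Iris > Grace


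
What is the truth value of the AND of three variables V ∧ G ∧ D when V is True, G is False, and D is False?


V = True, G = False, D = False
Step 1: V ∧ G = True AND False = False
Step 2: (False) ∧ D = (False) AND False = False
AND is true only when ALL operands are true.

False


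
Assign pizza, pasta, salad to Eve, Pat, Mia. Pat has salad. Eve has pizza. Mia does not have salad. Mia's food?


From clues:
  Pat → salad
  Eve → pizza
By elimination, Mia gets the remaining.

pasta


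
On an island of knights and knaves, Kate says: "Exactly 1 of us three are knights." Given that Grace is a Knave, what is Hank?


Kate claims exactly 1 knights among Kate, Grace, Hank.
Given: Grace is a Knave.

Case 1: Kate is a Knight (tells truth)
  Then exactly 1 of the three are knights.
  Counting Kate, Grace: 1 knight(s) so far. Need 0 more → Hank = Knave.
Case 2: Kate is a Knave (lies)
  Then the count is NOT 1.
  If Hank = Knight, count = 1 = 1 → claim would be true, contradicts lie.
  If Hank = Knave, count = 0 ≠ 1 → lie confirmed ✓

Hank is a Knave.

Knave


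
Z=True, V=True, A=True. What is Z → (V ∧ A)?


Z = True, V = True, A = True
Expression: Z → (V ∧ A)
Step 1: V ∧ A = True AND True = True
Step 2: Z → (True) = True → True = True

True


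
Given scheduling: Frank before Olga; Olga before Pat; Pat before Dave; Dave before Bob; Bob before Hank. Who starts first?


Constraints: Frank before Olga; Olga before Pat; Pat before Dave; Dave before Bob; Bob before Hank
The first task can have nothing scheduled before it, so it must never appear on the right of a 'before'.
Tasks appearing after some 'before': Olga, Pat, Dave, Bob, Hank.
The only task not in that list is Frank → it is first.

Frank


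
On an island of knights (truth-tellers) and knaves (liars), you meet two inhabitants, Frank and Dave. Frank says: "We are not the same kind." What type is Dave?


Frank says: "We are not the same kind."
Case 1: Frank is a Knight (truth-teller)
  Statement is true → they ARE different → Dave is a Knave
Case 2: Frank is a Knave (liar)
  Statement is false → they are NOT different → Dave is a Knave
In both cases, Dave is a Knave.

Knave


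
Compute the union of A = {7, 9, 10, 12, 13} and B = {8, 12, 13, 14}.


A = {7, 9, 10, 12, 13}
B = {8, 12, 13, 14}
Operation: union
All elements combined: 7, 8, 9, 10, 12, 13, 14

{7, 8, 9, 10, 12, 13, 14}


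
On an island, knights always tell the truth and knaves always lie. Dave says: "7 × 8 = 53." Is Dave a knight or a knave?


Statement: "7 × 8 = 53."
Actual: 7 × 8 = 56
Claimed: 53
Statement is FALSE → Dave lies → Knave

Knave


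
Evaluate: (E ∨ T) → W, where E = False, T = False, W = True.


E = False, T = False, W = True
Step 1: E ∨ T = False OR False = False
Step 2: (False) → W: false only when antecedent=True and W=False.
Result: True

True


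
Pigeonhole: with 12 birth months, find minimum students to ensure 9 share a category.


Pigeonhole: to guarantee k in one of n categories, need (k-1)×n + 1.
k = 9, n = 12
Minimum = (9-1) × 12 + 1 = 8 × 12 + 1

97


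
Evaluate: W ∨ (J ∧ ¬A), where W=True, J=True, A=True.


W = True, J = True, A = True
Expression: W ∨ (J ∧ ¬A)
Step 1: ¬A = NOT True = False
Step 2: J ∧ ¬A = True AND False = False
Step 3: W ∨ (False) = True OR False = True

True


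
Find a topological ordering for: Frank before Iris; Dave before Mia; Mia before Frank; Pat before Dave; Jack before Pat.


Constraints: Frank before Iris; Dave before Mia; Mia before Frank; Pat before Dave; Jack before Pat
Method: repeatedly schedule the remaining task that has no remaining task required before it.
  Step 1: remaining {Jack, Frank, Pat, Dave, Iris, Mia}; every task except Jack still has a predecessor pending → schedule Jack.
  Step 2: remaining {Frank, Pat, Dave, Iris, Mia}; every task except Pat still has a predecessor pending → schedule Pat.
  Step 3: remaining {Frank, Dave, Iris, Mia}; every task except Dave still has a predecessor pending → schedule Dave.
  Step 4: remaining {Frank, Iris, Mia}; every task except Mia still has a predecessor pending → schedule Mia.
  Step 5: remaining {Frank, Iris}; every task except Frank still has a predecessor pending → schedule Frank.
  Step 6: only Iris remains → schedule Iris.
Resulting order:

Jack → Pat → Dave → Mia → Frank → Iris


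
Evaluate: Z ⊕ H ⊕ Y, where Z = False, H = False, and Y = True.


Z = False, H = False, Y = True
Step 1: Z ⊕ H = False XOR False = False
Step 2: False ⊕ Y = False XOR True = True
XOR is true when an odd number of operands are true.

True


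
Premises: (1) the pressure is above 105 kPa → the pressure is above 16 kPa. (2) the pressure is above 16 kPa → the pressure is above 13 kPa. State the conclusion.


Hypothetical syllogism: P → Q, Q → R ⊢ P → R
Premise 1: the pressure is above 105 kPa → the pressure is above 16 kPa
Premise 2: the pressure is above 16 kPa → the pressure is above 13 kPa
Chain the implications: the middle term (the pressure is above 16 kPa) links the two.
Conclusion: If the pressure is above 105 kPa, then the pressure is above 13 kPa.

If the pressure is above 105 kPa, then the pressure is above 13 kPa.


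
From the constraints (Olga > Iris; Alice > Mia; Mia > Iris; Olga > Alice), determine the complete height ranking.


Constraints: Olga > Iris; Alice > Mia; Mia > Iris; Olga > Alice
Method: at each step, the next-highest is the one remaining person who never appears on the smaller side of a constraint between remaining people.
  Step 1: remaining {Mia, Olga, Alice, Iris}; on the smaller side: {Mia, Alice, Iris} → Olga is next (Olga > Iris; Olga > Alice).
  Step 2: remaining {Mia, Alice, Iris}; on the smaller side: {Mia, Iris} → Alice is next (Alice > Mia).
  Step 3: remaining {Mia, Iris}; on the smaller side: {Iris} → Mia is next (Mia > Iris).
  Step 4: only Iris remains → lowest.
Final ranking (highest to lowest):

Olga > Alice > Mia > Iris


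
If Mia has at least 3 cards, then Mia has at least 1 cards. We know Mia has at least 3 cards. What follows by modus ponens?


Modus ponens: P → Q, P ⊢ Q
P: Mia has at least 3 cards
Q: Mia has at least 1 cards
We have P → Q and P is true.
By modus ponens, Q must be true.

Mia has at least 1 cards


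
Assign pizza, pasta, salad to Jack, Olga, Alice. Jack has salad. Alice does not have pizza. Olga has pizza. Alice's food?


From clues:
  Jack → salad
  Olga → pizza
By elimination, Alice gets the remaining.

pasta


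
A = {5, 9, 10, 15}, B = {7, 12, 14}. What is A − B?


A = {5, 9, 10, 15}
B = {7, 12, 14}
Operation: difference A − B
In A but not B: 5, 9, 10, 15

{5, 9, 10, 15}


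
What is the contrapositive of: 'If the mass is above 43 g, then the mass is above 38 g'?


Original: If the mass is above 43 g, then the mass is above 38 g
Contrapositive: If ¬Q, then ¬P
Negate Q: not (the mass is above 38 g)
Negate P: not (the mass is above 43 g)

If not (the mass is above 38 g), then not (the mass is above 43 g).


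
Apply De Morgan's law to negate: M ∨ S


De Morgan's law: ¬(P ∨ Q) ≡ ¬P ∧ ¬Q
¬(M ∨ S) = ¬M ∧ ¬S

¬M ∧ ¬S


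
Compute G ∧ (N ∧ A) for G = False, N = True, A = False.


G = False, N = True, A = False
Step 1: N ∧ A = True AND False = False
Step 2: G ∧ False = False AND False = False
AND is true only when ALL operands are true.

False


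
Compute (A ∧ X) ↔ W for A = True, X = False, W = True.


A = True, X = False, W = True
Step 1: A ∧ X = True AND False = False
Step 2: (False) ↔ W: true when both sides have same truth value.
Result: False ↔ True = False

False


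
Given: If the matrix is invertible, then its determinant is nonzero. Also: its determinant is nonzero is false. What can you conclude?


Modus tollens: P → Q, ¬Q ⊢ ¬P
P: the matrix is invertible
Q: its determinant is nonzero
We have P → Q and Q is false.
By modus tollens, P must be false.

It is not the case that the matrix is invertible


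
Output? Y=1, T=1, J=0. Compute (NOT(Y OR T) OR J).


Y OR T = 1
NOT(1) = 0
0 OR 0 = 0

0


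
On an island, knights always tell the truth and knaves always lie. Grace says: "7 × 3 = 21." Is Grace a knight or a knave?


Statement: "7 × 3 = 21."
Actual: 7 × 3 = 21
Claimed: 21
Statement is TRUE → Grace tells the truth → Knight

Knight


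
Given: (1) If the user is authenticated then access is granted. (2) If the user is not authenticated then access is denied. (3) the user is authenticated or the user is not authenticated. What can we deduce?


Constructive dilemma: (P → Q) ∧ (R → S), P ∨ R ⊢ Q ∨ S
Premise 1: the user is authenticated → access is granted
Premise 2: the user is not authenticated → access is denied
Premise 3: the user is authenticated ∨ the user is not authenticated
Case 1: Assuming the user is authenticated, then by Premise 1, access is granted.
Case 2: Assuming the user is not authenticated, then by Premise 2, access is denied.
Since one of the user is authenticated or the user is not authenticated must hold, we get access is granted or access is denied.

Access is granted or access is denied.


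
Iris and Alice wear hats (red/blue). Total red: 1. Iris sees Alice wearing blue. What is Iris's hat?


Total red = 1, Alice = blue
Red accounted for: 0
Remaining for Iris: 1
Iris's hat is red.

red


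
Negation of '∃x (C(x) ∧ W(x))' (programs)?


Original: ∃x (C(x) ∧ W(x))
Rule: ¬∀→∃, ¬∃→∀, negate predicate.
Negation: ∀x (¬C(x) ∨ ¬W(x))

∀x (¬C(x) ∨ ¬W(x))


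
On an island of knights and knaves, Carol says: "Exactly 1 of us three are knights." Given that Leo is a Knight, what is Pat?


Carol claims exactly 1 knights among Carol, Leo, Pat.
Given: Leo is a Knight.

Case 1: Carol is a Knight (tells truth)
  Then exactly 1 of the three are knights.
  Counting Carol, Leo: 2 knight(s) so far. Need -1 more → impossible.
Case 2: Carol is a Knave (lies)
  Then the count is NOT 1.
  If Pat = Knave, count = 1 = 1 → claim would be true, contradicts lie.
  If Pat = Knight, count = 2 ≠ 1 → lie confirmed ✓

Pat is a Knight.

Knight


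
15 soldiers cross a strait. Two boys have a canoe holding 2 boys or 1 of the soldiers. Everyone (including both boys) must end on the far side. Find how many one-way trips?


Per crossing of one of the soldiers: boys→, one←, one of the soldiers→, one← = 4 trips
15 × 4 = 60, + 1 final boys→ = 61
Minimum trips = 61

61


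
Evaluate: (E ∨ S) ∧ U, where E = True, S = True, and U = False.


E = True, S = True, U = False
Step 1: E ∨ S = True OR True = True
Step 2: True ∧ U = True AND False = False
OR is true when at least one operand is true; AND requires both.

False


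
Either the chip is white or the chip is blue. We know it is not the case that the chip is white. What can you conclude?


Disjunctive syllogism: P ∨ Q, ¬P ⊢ Q
Disjunction: the chip is white ∨ the chip is blue
We know it is not the case that the chip is white.
By disjunctive syllogism, the other disjunct must be true.

The chip is blue


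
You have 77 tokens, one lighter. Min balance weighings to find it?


Each weighing has 3 outcomes (left heavy / balance / right heavy), so k weighings distinguish at most 3^k cases; splitting into three near-equal groups achieves this.
Need 3^k ≥ 77: 3^3 = 27 < 77 ≤ 3^4 = 81
k = ⌈log₃(77)⌉ = 4

4


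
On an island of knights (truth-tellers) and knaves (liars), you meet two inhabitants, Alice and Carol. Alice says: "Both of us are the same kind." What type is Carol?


Alice says: "Both of us are the same kind."
Case 1: Alice is a Knight (truth-teller)
  Statement is true → they ARE the same → Carol is also a Knight
Case 2: Alice is a Knave (liar)
  Statement is false → they are NOT the same → Carol is a Knight
In both cases, Carol is a Knight.

Knight


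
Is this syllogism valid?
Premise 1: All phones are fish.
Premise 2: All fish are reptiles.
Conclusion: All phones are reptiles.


Premise 1: All phones are fish.
Premise 2: All fish are reptiles.
Conclusion: All phones are reptiles.
Barbara syllogism (AAA-1): All A are B, All B are C → All A are C.
Middle term (fish) distributed in premise 2.

Valid


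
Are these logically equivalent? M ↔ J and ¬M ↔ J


Expression 1: M ↔ J
Expression 2: ¬M ↔ J
Truth table (M J | Expr1 Expr2):
  T T |   T     F   ← differ
  T F |   F     T   ← differ
  F T |   F     T   ← differ
  F F |   T     F   ← differ
Counterexample: M=T, J=T gives Expr1 = T but Expr2 = F, so the expressions are NOT logically equivalent.

No


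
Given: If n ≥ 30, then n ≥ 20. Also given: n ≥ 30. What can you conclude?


Modus ponens: P → Q, P ⊢ Q
P: n ≥ 30
Q: n ≥ 20
We have P → Q and P is true.
By modus ponens, Q must be true.

n ≥ 20


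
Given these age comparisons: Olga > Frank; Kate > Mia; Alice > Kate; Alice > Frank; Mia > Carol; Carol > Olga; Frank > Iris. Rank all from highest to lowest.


Constraints: Olga > Frank; Kate > Mia; Alice > Kate; Alice > Frank; Mia > Carol; Carol > Olga; Frank > Iris
Method: at each step, the next-highest is the one remaining person who never appears on the smaller side of a constraint between remaining people.
  Step 1: remaining {Mia, Carol, Iris, Kate, Olga, Alice, Frank}; on the smaller side: {Mia, Carol, Iris, Kate, Olga, Frank} → Alice is next (Alice > Kate; Alice > Frank).
  Step 2: remaining {Mia, Carol, Iris, Kate, Olga, Frank}; on the smaller side: {Mia, Carol, Iris, Olga, Frank} → Kate is next (Kate > Mia).
  Step 3: remaining {Mia, Carol, Iris, Olga, Frank}; on the smaller side: {Carol, Iris, Olga, Frank} → Mia is next (Mia > Carol).
  Step 4: remaining {Carol, Iris, Olga, Frank}; on the smaller side: {Iris, Olga, Frank} → Carol is next (Carol > Olga).
  Step 5: remaining {Iris, Olga, Frank}; on the smaller side: {Iris, Frank} → Olga is next (Olga > Frank).
  Step 6: remaining {Iris, Frank}; on the smaller side: {Iris} → Frank is next (Frank > Iris).
  Step 7: only Iris remains → lowest.
Final ranking (highest to lowest):

Alice > Kate > Mia > Carol > Olga > Frank > Iris


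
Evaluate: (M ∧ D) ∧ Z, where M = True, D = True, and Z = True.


M = True, D = True, Z = True
Step 1: M ∧ D = True AND True = True
Step 2: True ∧ Z = True AND True = True
AND is true only when ALL operands are true.

True


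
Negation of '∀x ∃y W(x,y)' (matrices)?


Original: ∀x ∃y W(x,y)
Rule: ¬∀→∃, ¬∃→∀, negate predicate.
Negation: ∃x ∀y ¬W(x,y)

∃x ∀y ¬W(x,y)


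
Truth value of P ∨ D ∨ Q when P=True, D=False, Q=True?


P = True, D = False, Q = True
Expression: P ∨ D ∨ Q
Step 1: P ∨ D = True OR False = True
Step 2: (True) ∨ Q = True OR True = True

True


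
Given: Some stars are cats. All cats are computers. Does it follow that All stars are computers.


Premise 1: Some stars are cats.
Premise 2: All cats are computers.
Conclusion: All stars are computers.
Fallacy: illicit minor. The minor term (stars) is distributed in the conclusion ('All stars ...') but undistributed in its premise ('Some stars are cats' doesn't cover all stars).
Only 'Some stars are computers' follows, not 'All'.

Invalid


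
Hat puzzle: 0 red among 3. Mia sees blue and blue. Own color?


Total red = 0, seen red = 0
Own red = 0 - 0 = 0
Mia's hat is blue.

blue


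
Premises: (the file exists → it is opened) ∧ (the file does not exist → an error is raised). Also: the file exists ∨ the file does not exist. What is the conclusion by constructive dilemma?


Constructive dilemma: (P → Q) ∧ (R → S), P ∨ R ⊢ Q ∨ S
Premise 1: the file exists → it is opened
Premise 2: the file does not exist → an error is raised
Premise 3: the file exists ∨ the file does not exist
Case 1: Assuming the file exists, then by Premise 1, it is opened.
Case 2: Assuming the file does not exist, then by Premise 2, an error is raised.
Since one of the file exists or the file does not exist must hold, we get it is opened or an error is raised.

It is opened or an error is raised.


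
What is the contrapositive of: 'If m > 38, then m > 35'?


Original: If m > 38, then m > 35
Contrapositive: If ¬Q, then ¬P
Negate Q: not (m > 35)
Negate P: not (m > 38)

If not (m > 35), then not (m > 38).


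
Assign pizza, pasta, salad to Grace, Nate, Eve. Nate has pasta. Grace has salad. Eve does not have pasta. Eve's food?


From clues:
  Grace → salad
  Nate → pasta
By elimination, Eve gets the remaining.

pizza


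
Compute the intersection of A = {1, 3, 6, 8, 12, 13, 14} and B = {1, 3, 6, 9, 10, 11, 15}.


A = {1, 3, 6, 8, 12, 13, 14}
B = {1, 3, 6, 9, 10, 11, 15}
Operation: intersection
Elements in both: 1, 3, 6

{1, 3, 6}


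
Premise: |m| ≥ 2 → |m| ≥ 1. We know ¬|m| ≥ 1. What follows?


Modus tollens: P → Q, ¬Q ⊢ ¬P
P: |m| ≥ 2
Q: |m| ≥ 1
We have P → Q and Q is false.
By modus tollens, P must be false.

It is not the case that |m| ≥ 2


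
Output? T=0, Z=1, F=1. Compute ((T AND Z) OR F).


T AND Z = 0&1 = 0
0 OR 1 = 1

1


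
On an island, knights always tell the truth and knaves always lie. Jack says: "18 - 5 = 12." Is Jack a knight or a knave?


Statement: "18 - 5 = 12."
Actual: 18 - 5 = 13
Claimed: 12
Statement is FALSE → Jack lies → Knave

Knave


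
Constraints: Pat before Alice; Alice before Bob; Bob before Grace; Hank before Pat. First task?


Constraints: Pat before Alice; Alice before Bob; Bob before Grace; Hank before Pat
The first task can have nothing scheduled before it, so it must never appear on the right of a 'before'.
Tasks appearing after some 'before': Alice, Bob, Grace, Pat.
The only task not in that list is Hank → it is first.

Hank


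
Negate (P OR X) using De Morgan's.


De Morgan's law: ¬(P ∨ Q) ≡ ¬P ∧ ¬Q
¬(P ∨ X) = ¬P ∧ ¬X

¬P ∧ ¬X


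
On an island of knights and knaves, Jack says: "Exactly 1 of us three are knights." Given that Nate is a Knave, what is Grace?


Jack claims exactly 1 knights among Jack, Nate, Grace.
Given: Nate is a Knave.

Case 1: Jack is a Knight (tells truth)
  Then exactly 1 of the three are knights.
  Counting Jack, Nate: 1 knight(s) so far. Need 0 more → Grace = Knave.
Case 2: Jack is a Knave (lies)
  Then the count is NOT 1.
  If Grace = Knight, count = 1 = 1 → claim would be true, contradicts lie.
  If Grace = Knave, count = 0 ≠ 1 → lie confirmed ✓

Grace is a Knave.

Knave


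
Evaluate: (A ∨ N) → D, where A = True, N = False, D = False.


A = True, N = False, D = False
Step 1: A ∨ N = True OR False = True
Step 2: (True) → D: false only when antecedent=True and D=False.
Result: False

False


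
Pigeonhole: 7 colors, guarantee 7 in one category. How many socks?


Pigeonhole: to guarantee k in one of n categories, need (k-1)×n + 1.
k = 7, n = 7
Minimum = (7-1) × 7 + 1 = 6 × 7 + 1

43


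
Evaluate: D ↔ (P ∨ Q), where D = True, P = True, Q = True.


D = True, P = True, Q = True
Step 1: P ∨ Q = True OR True = True
Step 2: D ↔ (True): true when both sides have same truth value.
Result: True ↔ True = True

True


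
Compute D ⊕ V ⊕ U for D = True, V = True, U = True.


D = True, V = True, U = True
Step 1: D ⊕ V = True XOR True = False
Step 2: False ⊕ U = False XOR True = True
XOR is true when an odd number of operands are true.

True


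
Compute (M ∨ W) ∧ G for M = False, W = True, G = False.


M = False, W = True, G = False
Step 1: M ∨ W = False OR True = True
Step 2: True ∧ G = True AND False = False
OR is true when at least one operand is true; AND requires both.

False


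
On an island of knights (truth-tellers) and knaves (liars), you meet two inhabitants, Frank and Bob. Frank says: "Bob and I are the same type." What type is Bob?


Frank says: "Bob and I are the same type."
Case 1: Frank is a Knight (truth-teller)
  Statement is true → they ARE the same → Bob is also a Knight
Case 2: Frank is a Knave (liar)
  Statement is false → they are NOT the same → Bob is a Knight
In both cases, Bob is a Knight.

Knight


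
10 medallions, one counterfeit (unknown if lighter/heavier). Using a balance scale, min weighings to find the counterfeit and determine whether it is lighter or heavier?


Let n = 10. 20 possibilities (n medallions × lighter/heavier); each weighing has 3 outcomes.
Bound for k weighings: say the first weighing puts j medallions on each pan. If it tips, the 2j weighed medallions remain suspects (each with a known direction) and k-1 weighings give 3^(k-1) outcomes; 3^(k-1) is odd, so 2j ≤ 3^(k-1) - 1. If it balances, the n - 2j unweighed medallions remain with direction unknown: 2(n - 2j) ≤ 3^(k-1) - 1 by the same parity argument. Adding, n ≤ (3^(k-1) - 1) + (3^(k-1) - 1)/2 = (3^k - 3)/2, and the classical three-group strategy achieves this (3 medallions in 2 weighings, 12 in 3, 39 in 4, 120 in 5).
So we need the smallest k with (3^k - 3)/2 ≥ 10.
k = 2: (3^2 - 3)/2 = 3 < 10 ✗
k = 3: (3^3 - 3)/2 = 12 ≥ 10 ✓

3


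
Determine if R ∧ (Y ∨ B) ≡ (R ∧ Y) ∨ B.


Expression 1: R ∧ (Y ∨ B)
Expression 2: (R ∧ Y) ∨ B
Truth table (R Y B | Expr1 Expr2):
  T T T |   T     T
  T T F |   T     T
  T F T |   T     T
  T F F |   F     F
  F T T |   F     T   ← differ
  F T F |   F     F
  F F T |   F     T   ← differ
  F F F |   F     F
Counterexample: R=F, Y=T, B=T gives Expr1 = F but Expr2 = T, so the expressions are NOT logically equivalent.

No
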